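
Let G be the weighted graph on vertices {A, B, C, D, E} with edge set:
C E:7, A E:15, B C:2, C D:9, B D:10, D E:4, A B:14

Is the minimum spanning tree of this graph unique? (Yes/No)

Kruskal's algorithm — process edges by increasing weight (ties by edge label):
B C (2): add — endpoints in different components.
D E (4): add — endpoints in different components.
C E (7): add — endpoints in different components.
C D (9): skip — C and D already connected.
B D (10): skip — B and D already connected.
A B (14): add — endpoints in different components.
Every non-tree edge has weight strictly greater than the heaviest edge on the tree path between its endpoints, so the MST is unique.

Yes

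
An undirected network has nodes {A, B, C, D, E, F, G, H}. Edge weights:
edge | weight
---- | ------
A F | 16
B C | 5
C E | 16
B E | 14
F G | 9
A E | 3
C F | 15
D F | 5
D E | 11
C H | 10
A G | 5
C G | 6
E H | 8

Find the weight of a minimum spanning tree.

Prim's algorithm from H:
Step 1: frontier [E H 8, C H 10] → take E H (8); add E.
Step 2: frontier [A E 3, D E 11, B E 14, C E 16, C H 10] → take A E (3); add A.
Step 3: frontier [A G 5, A F 16, D E 11, B E 14, C E 16, C H 10] → take A G (5); add G.
Step 4: frontier [A F 16, D E 11, B E 14, C E 16, C G 6, F G 9, C H 10] → take C G (6); add C.
Step 5: frontier [A F 16, B C 5, C F 15, D E 11, B E 14, F G 9] → take B C (5); add B.
Step 6: frontier [A F 16, C F 15, D E 11, F G 9] → take F G (9); add F.
Step 7: frontier [D E 11, D F 5] → take D F (5); add D.
MST edges: E H, A E, A G, C G, B C, F G, D F; total weight 8+3+5+6+5+9+5 = 41.

41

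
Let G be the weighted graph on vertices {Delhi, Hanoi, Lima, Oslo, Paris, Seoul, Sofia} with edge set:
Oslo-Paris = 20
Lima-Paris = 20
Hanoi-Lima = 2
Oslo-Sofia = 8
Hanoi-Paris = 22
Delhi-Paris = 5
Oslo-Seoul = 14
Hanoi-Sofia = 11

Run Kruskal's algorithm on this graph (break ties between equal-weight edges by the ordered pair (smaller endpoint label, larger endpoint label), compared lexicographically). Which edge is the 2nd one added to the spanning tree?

Delhi-Paris

Kruskal's algorithm — process edges by increasing weight (ties by edge label):
Hanoi-Lima (2): add — endpoints in different components.
Delhi-Paris (5): add — endpoints in different components.
Oslo-Sofia (8): add — endpoints in different components.
Hanoi-Sofia (11): add — endpoints in different components.
Oslo-Seoul (14): add — endpoints in different components.
Lima-Paris (20): add — endpoints in different components.
The 2nd edge added is Delhi-Paris.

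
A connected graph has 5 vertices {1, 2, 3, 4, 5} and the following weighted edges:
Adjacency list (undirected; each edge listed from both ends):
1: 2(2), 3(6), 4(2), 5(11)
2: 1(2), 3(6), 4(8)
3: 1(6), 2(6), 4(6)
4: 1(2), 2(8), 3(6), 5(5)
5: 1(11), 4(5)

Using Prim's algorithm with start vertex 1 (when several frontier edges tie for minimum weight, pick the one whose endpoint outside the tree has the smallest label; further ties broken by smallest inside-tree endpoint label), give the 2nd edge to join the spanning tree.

Grow the tree from 1 using Prim:
Step 1: cheapest edge leaving the tree is 1 2 (2); add 2.
Step 2: cheapest edge leaving the tree is 1 4 (2); add 4.
Step 3: cheapest edge leaving the tree is 4 5 (5); add 5.
Step 4: cheapest edge leaving the tree is 1 3 (6); add 3.
The 2nd edge added is 1 4.

1-4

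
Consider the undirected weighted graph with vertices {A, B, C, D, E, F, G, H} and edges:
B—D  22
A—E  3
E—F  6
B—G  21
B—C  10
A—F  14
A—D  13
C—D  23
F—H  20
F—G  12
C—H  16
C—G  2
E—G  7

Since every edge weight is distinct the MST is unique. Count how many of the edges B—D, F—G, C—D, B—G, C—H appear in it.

1

Kruskal: consider edges lightest-first.
C—G (2): add — endpoints in different components.
A—E (3): add — endpoints in different components.
E—F (6): add — endpoints in different components.
E—G (7): add — endpoints in different components.
B—C (10): add — endpoints in different components.
F—G (12): skip — F and G already connected.
A—D (13): add — endpoints in different components.
A—F (14): skip — A and F already connected.
C—H (16): add — endpoints in different components.
MST edge set: {C—G, A—E, E—F, E—G, B—C, A—D, C—H}.
Of the listed edges, {C—H} are in the MST → 1.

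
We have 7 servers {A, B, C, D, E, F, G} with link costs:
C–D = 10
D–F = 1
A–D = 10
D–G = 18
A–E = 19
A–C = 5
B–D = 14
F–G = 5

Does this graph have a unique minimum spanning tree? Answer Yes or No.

Sort edges by weight, then run Kruskal:
D–F (1): add — endpoints in different components.
A–C (5): add — endpoints in different components.
F–G (5): add — endpoints in different components.
A–D (10): add — endpoints in different components.
C–D (10): skip — C and D already connected.
B–D (14): add — endpoints in different components.
D–G (18): skip — D and G already connected.
A–E (19): add — endpoints in different components.
Non-tree edge C–D has weight 10, equal to the heaviest edge on its tree cycle — swapping gives another MST of the same weight. Not unique.

No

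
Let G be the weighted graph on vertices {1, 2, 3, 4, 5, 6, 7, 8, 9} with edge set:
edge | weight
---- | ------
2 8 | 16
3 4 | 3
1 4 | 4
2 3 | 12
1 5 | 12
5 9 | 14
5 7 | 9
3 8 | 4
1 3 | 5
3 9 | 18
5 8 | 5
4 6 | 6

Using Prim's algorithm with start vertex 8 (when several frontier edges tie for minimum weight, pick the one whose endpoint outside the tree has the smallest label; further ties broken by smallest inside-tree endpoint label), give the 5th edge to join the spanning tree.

4-6

Prim, starting at 8.
Step 1: frontier [3 8 4, 5 8 5, 2 8 16] → take 3 8 (4); add 3.
Step 2: frontier [3 4 3, 1 3 5, 2 3 12, 3 9 18, 5 8 5, 2 8 16] → take 3 4 (3); add 4.
Step 3: frontier [1 3 5, 2 3 12, 3 9 18, 1 4 4, 4 6 6, 5 8 5, 2 8 16] → take 1 4 (4); add 1.
Step 4: frontier [1 5 12, 2 3 12, 3 9 18, 4 6 6, 5 8 5, 2 8 16] → take 5 8 (5); add 5.
Step 5: frontier [2 3 12, 3 9 18, 4 6 6, 5 7 9, 5 9 14, 2 8 16] → take 4 6 (6); add 6.
Step 6: frontier [2 3 12, 3 9 18, 5 7 9, 5 9 14, 2 8 16] → take 5 7 (9); add 7.
Step 7: frontier [2 3 12, 3 9 18, 5 9 14, 2 8 16] → take 2 3 (12); add 2.
Step 8: frontier [3 9 18, 5 9 14] → take 5 9 (14); add 9.
The 5th edge added is 4 6.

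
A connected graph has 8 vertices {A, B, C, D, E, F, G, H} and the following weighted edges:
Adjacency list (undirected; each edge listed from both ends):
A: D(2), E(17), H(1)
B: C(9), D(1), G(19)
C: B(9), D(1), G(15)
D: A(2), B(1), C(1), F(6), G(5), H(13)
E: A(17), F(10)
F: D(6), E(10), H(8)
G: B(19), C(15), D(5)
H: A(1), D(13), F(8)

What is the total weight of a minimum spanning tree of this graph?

Grow the tree from C using Prim:
Step 1: frontier [C–D 1, B–C 9, C–G 15] → take C–D (1); add D.
Step 2: frontier [B–C 9, C–G 15, B–D 1, A–D 2, D–G 5, D–F 6, D–H 13] → take B–D (1); add B.
Step 3: frontier [B–G 19, C–G 15, A–D 2, D–G 5, D–F 6, D–H 13] → take A–D (2); add A.
Step 4: frontier [A–H 1, A–E 17, B–G 19, C–G 15, D–G 5, D–F 6, D–H 13] → take A–H (1); add H.
Step 5: frontier [A–E 17, B–G 19, C–G 15, D–G 5, D–F 6, F–H 8] → take D–G (5); add G.
Step 6: frontier [A–E 17, D–F 6, F–H 8] → take D–F (6); add F.
Step 7: frontier [A–E 17, E–F 10] → take E–F (10); add E.
MST edges: C–D, B–D, A–D, A–H, D–G, D–F, E–F; total weight 1+1+2+1+5+6+10 = 26.

26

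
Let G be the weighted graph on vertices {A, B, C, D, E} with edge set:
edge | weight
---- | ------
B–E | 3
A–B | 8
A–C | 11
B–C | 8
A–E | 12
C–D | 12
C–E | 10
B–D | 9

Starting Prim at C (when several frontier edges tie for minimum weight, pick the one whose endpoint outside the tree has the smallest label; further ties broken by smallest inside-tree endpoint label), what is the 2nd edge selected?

B-E

Grow the tree from C using Prim:
Step 1: frontier [B–C 8, C–E 10, A–C 11, C–D 12] → take B–C (8); add B.
Step 2: frontier [B–E 3, A–B 8, B–D 9, C–E 10, A–C 11, C–D 12] → take B–E (3); add E.
Step 3: frontier [A–B 8, B–D 9, A–C 11, C–D 12, A–E 12] → take A–B (8); add A.
Step 4: frontier [B–D 9, C–D 12] → take B–D (9); add D.
The 2nd edge added is B–E.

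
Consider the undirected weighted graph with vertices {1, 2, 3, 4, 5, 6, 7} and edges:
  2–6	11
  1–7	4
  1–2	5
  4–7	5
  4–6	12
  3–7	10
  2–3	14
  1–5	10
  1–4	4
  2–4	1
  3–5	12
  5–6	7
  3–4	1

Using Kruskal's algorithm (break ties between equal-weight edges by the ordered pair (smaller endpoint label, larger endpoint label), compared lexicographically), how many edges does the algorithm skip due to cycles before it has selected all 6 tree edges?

2

Kruskal's algorithm — process edges by increasing weight (ties by edge label):
2–4 (1): add — endpoints in different components.
3–4 (1): add — endpoints in different components.
1–4 (4): add — endpoints in different components.
1–7 (4): add — endpoints in different components.
1–2 (5): skip — 1 and 2 already connected.
4–7 (5): skip — 4 and 7 already connected.
5–6 (7): add — endpoints in different components.
1–5 (10): add — endpoints in different components.
Edges rejected before the tree was complete: 2.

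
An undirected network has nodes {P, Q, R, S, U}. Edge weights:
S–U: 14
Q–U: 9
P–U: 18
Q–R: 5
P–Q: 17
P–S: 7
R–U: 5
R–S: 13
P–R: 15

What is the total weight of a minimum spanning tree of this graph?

30

Prim, starting at S.
Step 1: cheapest edge leaving the tree is P–S (7); add P.
Step 2: cheapest edge leaving the tree is R–S (13); add R.
Step 3: cheapest edge leaving the tree is Q–R (5); add Q.
Step 4: cheapest edge leaving the tree is R–U (5); add U.
MST edges: P–S, R–S, Q–R, R–U; total weight 7+13+5+5 = 30.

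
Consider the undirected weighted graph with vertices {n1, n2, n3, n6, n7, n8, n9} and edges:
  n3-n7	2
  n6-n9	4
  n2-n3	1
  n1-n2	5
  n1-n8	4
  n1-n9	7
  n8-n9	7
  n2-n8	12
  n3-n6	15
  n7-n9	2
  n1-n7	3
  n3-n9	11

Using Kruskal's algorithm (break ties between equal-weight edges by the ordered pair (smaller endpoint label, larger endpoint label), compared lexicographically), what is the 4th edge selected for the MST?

Kruskal's algorithm — process edges by increasing weight (ties by edge label):
n2-n3 (1): add. Components now {n1} {n2,n3} {n8} {n6} {n7} {n9}
n3-n7 (2): add. Components now {n1} {n2,n3,n7} {n8} {n6} {n9}
n7-n9 (2): add. Components now {n1} {n2,n3,n7,n9} {n8} {n6}
n1-n7 (3): add. Components now {n1,n2,n3,n7,n9} {n8} {n6}
n1-n8 (4): add. Components now {n1,n2,n3,n7,n8,n9} {n6}
n6-n9 (4): add. Components now {n1,n2,n3,n6,n7,n8,n9}
The 4th edge added is n1-n7.

n1-n7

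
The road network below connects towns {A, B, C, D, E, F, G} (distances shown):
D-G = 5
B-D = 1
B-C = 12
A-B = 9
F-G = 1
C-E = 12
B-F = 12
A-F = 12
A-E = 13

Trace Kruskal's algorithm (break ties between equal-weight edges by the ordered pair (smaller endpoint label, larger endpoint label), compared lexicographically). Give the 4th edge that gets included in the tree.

Kruskal's algorithm — process edges by increasing weight (ties by edge label):
B-D (1): add — endpoints in different components.
F-G (1): add — endpoints in different components.
D-G (5): add — endpoints in different components.
A-B (9): add — endpoints in different components.
A-F (12): skip — A and F already connected.
B-C (12): add — endpoints in different components.
B-F (12): skip — B and F already connected.
C-E (12): add — endpoints in different components.
The 4th edge added is A-B.

A-B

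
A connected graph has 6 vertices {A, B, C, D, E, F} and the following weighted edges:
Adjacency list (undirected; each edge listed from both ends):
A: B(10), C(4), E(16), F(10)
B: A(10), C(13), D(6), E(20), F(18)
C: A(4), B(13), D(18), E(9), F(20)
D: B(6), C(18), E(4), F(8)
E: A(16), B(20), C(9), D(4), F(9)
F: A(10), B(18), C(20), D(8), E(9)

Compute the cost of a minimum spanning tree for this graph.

Kruskal: consider edges lightest-first.
A–C (4): add — endpoints in different components.
D–E (4): add — endpoints in different components.
B–D (6): add — endpoints in different components.
D–F (8): add — endpoints in different components.
C–E (9): add — endpoints in different components.
MST edges: A–C, D–E, B–D, D–F, C–E; total weight 4+4+6+8+9 = 31.

31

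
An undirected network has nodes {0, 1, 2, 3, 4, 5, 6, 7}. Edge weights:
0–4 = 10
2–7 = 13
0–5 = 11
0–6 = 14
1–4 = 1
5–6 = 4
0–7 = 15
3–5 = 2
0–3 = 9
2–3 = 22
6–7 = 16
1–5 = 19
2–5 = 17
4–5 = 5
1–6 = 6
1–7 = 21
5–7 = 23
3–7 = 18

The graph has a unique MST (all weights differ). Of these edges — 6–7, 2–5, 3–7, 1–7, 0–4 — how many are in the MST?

Kruskal's algorithm — process edges by increasing weight (ties by edge label):
1–4 (1): add — endpoints in different components.
3–5 (2): add — endpoints in different components.
5–6 (4): add — endpoints in different components.
4–5 (5): add — endpoints in different components.
1–6 (6): skip — 1 and 6 already connected.
0–3 (9): add — endpoints in different components.
0–4 (10): skip — 0 and 4 already connected.
0–5 (11): skip — 0 and 5 already connected.
2–7 (13): add — endpoints in different components.
0–6 (14): skip — 0 and 6 already connected.
0–7 (15): add — endpoints in different components.
MST edge set: {1–4, 3–5, 5–6, 4–5, 0–3, 2–7, 0–7}.
Of the listed edges, {} are in the MST → 0.

0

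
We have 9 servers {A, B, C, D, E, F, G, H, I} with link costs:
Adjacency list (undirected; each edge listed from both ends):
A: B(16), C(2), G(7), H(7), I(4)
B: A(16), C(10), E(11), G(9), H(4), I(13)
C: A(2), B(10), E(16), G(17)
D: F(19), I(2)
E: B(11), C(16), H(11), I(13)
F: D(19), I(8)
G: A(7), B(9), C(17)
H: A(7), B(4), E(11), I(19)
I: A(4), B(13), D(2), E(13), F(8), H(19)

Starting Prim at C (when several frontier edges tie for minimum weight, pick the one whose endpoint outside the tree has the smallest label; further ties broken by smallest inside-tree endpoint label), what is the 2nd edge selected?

A-I

Prim's algorithm from C:
Step 1: cheapest edge leaving the tree is A—C (2); add A.
Step 2: cheapest edge leaving the tree is A—I (4); add I.
Step 3: cheapest edge leaving the tree is D—I (2); add D.
Step 4: cheapest edge leaving the tree is A—G (7); add G.
Step 5: cheapest edge leaving the tree is A—H (7); add H.
Step 6: cheapest edge leaving the tree is B—H (4); add B.
Step 7: cheapest edge leaving the tree is F—I (8); add F.
Step 8: cheapest edge leaving the tree is B—E (11); add E.
The 2nd edge added is A—I.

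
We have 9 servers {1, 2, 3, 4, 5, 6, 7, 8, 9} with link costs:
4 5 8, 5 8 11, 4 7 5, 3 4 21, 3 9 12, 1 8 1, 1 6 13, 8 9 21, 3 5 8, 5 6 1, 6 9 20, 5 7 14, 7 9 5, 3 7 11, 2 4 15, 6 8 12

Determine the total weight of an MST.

54

Prim's algorithm from 6:
Step 1: cheapest edge leaving the tree is 5 6 (1); add 5.
Step 2: cheapest edge leaving the tree is 3 5 (8); add 3.
Step 3: cheapest edge leaving the tree is 4 5 (8); add 4.
Step 4: cheapest edge leaving the tree is 4 7 (5); add 7.
Step 5: cheapest edge leaving the tree is 7 9 (5); add 9.
Step 6: cheapest edge leaving the tree is 5 8 (11); add 8.
Step 7: cheapest edge leaving the tree is 1 8 (1); add 1.
Step 8: cheapest edge leaving the tree is 2 4 (15); add 2.
MST edges: 5 6, 3 5, 4 5, 4 7, 7 9, 5 8, 1 8, 2 4; total weight 1+8+8+5+5+11+1+15 = 54.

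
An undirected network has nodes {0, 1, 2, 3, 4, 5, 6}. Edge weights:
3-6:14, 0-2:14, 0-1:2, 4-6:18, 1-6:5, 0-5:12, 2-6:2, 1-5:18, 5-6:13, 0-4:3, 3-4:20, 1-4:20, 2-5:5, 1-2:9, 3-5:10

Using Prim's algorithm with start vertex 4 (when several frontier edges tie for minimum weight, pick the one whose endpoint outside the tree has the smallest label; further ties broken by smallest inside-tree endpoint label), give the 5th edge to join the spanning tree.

Prim's algorithm from 4:
Step 1: cheapest edge leaving the tree is 0-4 (3); add 0.
Step 2: cheapest edge leaving the tree is 0-1 (2); add 1.
Step 3: cheapest edge leaving the tree is 1-6 (5); add 6.
Step 4: cheapest edge leaving the tree is 2-6 (2); add 2.
Step 5: cheapest edge leaving the tree is 2-5 (5); add 5.
Step 6: cheapest edge leaving the tree is 3-5 (10); add 3.
The 5th edge added is 2-5.

2-5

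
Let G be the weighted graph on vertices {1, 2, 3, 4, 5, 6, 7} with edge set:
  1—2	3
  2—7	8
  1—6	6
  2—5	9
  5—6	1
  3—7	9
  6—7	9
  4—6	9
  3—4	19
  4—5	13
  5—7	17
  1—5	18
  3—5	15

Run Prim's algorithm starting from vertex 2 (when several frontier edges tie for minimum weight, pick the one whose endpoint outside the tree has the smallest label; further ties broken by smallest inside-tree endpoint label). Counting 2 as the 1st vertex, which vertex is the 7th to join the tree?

4

Prim, starting at 2.
Step 1: cheapest edge leaving the tree is 1—2 (3); add 1.
Step 2: cheapest edge leaving the tree is 1—6 (6); add 6.
Step 3: cheapest edge leaving the tree is 5—6 (1); add 5.
Step 4: cheapest edge leaving the tree is 2—7 (8); add 7.
Step 5: cheapest edge leaving the tree is 3—7 (9); add 3.
Step 6: cheapest edge leaving the tree is 4—6 (9); add 4.
Vertex order: 2, 1, 6, 5, 7, 3, 4. The 7th vertex is 4.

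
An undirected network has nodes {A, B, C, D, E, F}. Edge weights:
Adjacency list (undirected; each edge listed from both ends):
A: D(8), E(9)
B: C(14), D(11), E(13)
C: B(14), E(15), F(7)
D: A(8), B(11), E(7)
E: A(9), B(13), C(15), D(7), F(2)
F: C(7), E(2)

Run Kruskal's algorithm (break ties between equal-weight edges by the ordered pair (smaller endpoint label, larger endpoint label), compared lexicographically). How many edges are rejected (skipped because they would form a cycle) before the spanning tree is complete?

Sort edges by weight, then run Kruskal:
E-F (2): add. Components now {A} {B} {C} {D} {E,F}
C-F (7): add. Components now {A} {B} {C,E,F} {D}
D-E (7): add. Components now {A} {B} {C,D,E,F}
A-D (8): add. Components now {A,C,D,E,F} {B}
A-E (9): skip — A and E already connected.
B-D (11): add. Components now {A,B,C,D,E,F}
Edges rejected before the tree was complete: 1.

1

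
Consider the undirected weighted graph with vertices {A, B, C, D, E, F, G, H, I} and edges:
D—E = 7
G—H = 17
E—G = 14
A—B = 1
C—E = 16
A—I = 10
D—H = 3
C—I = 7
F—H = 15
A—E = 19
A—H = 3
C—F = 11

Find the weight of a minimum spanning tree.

Prim, starting at A.
Step 1: cheapest edge leaving the tree is A—B (1); add B.
Step 2: cheapest edge leaving the tree is A—H (3); add H.
Step 3: cheapest edge leaving the tree is D—H (3); add D.
Step 4: cheapest edge leaving the tree is D—E (7); add E.
Step 5: cheapest edge leaving the tree is A—I (10); add I.
Step 6: cheapest edge leaving the tree is C—I (7); add C.
Step 7: cheapest edge leaving the tree is C—F (11); add F.
Step 8: cheapest edge leaving the tree is E—G (14); add G.
MST edges: A—B, A—H, D—H, D—E, A—I, C—I, C—F, E—G; total weight 1+3+3+7+10+7+11+14 = 56.

56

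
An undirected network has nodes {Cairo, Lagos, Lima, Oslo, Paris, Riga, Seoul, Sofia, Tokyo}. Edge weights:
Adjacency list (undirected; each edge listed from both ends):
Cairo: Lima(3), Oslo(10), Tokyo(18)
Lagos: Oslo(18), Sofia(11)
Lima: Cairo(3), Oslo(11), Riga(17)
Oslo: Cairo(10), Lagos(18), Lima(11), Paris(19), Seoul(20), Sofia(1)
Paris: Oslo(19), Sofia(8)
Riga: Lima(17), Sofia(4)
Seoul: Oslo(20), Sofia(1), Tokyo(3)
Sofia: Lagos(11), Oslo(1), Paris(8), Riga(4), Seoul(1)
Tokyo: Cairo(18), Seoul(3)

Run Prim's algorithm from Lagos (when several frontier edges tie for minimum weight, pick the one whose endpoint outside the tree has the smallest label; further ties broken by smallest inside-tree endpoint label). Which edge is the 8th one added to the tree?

Prim's algorithm from Lagos:
Step 1: cheapest edge leaving the tree is Lagos—Sofia (11); add Sofia.
Step 2: cheapest edge leaving the tree is Oslo—Sofia (1); add Oslo.
Step 3: cheapest edge leaving the tree is Seoul—Sofia (1); add Seoul.
Step 4: cheapest edge leaving the tree is Seoul—Tokyo (3); add Tokyo.
Step 5: cheapest edge leaving the tree is Riga—Sofia (4); add Riga.
Step 6: cheapest edge leaving the tree is Paris—Sofia (8); add Paris.
Step 7: cheapest edge leaving the tree is Cairo—Oslo (10); add Cairo.
Step 8: cheapest edge leaving the tree is Cairo—Lima (3); add Lima.
The 8th edge added is Cairo—Lima.

Cairo-Lima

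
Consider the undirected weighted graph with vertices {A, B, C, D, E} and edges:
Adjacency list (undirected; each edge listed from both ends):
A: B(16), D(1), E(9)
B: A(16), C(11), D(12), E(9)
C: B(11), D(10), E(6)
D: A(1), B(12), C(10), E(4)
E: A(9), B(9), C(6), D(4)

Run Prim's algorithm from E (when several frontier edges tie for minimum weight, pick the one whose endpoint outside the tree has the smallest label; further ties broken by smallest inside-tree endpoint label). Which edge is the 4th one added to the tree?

Prim, starting at E.
Step 1: cheapest edge leaving the tree is D—E (4); add D.
Step 2: cheapest edge leaving the tree is A—D (1); add A.
Step 3: cheapest edge leaving the tree is C—E (6); add C.
Step 4: cheapest edge leaving the tree is B—E (9); add B.
The 4th edge added is B—E.

B-E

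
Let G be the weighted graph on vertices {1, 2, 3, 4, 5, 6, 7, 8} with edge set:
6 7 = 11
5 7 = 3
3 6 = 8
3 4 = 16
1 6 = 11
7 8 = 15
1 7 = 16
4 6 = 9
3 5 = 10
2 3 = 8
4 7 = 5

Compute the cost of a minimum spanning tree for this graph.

59

Prim, starting at 7.
Step 1: frontier [5 7 3, 4 7 5, 6 7 11, 7 8 15, 1 7 16] → take 5 7 (3); add 5.
Step 2: frontier [3 5 10, 4 7 5, 6 7 11, 7 8 15, 1 7 16] → take 4 7 (5); add 4.
Step 3: frontier [4 6 9, 3 4 16, 3 5 10, 6 7 11, 7 8 15, 1 7 16] → take 4 6 (9); add 6.
Step 4: frontier [3 4 16, 3 5 10, 3 6 8, 1 6 11, 7 8 15, 1 7 16] → take 3 6 (8); add 3.
Step 5: frontier [2 3 8, 1 6 11, 7 8 15, 1 7 16] → take 2 3 (8); add 2.
Step 6: frontier [1 6 11, 7 8 15, 1 7 16] → take 1 6 (11); add 1.
Step 7: frontier [7 8 15] → take 7 8 (15); add 8.
MST edges: 5 7, 4 7, 4 6, 3 6, 2 3, 1 6, 7 8; total weight 3+5+9+8+8+11+15 = 59.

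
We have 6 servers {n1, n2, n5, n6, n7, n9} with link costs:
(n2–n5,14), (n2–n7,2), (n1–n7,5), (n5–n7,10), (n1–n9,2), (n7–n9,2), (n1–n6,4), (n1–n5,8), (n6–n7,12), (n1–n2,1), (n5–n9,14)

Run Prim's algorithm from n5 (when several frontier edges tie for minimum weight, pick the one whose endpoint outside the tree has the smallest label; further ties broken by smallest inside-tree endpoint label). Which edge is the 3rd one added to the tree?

n2-n7

Prim's algorithm from n5:
Step 1: frontier [n1–n5 8, n5–n7 10, n2–n5 14, n5–n9 14] → take n1–n5 (8); add n1.
Step 2: frontier [n1–n2 1, n1–n9 2, n1–n6 4, n1–n7 5, n5–n7 10, n2–n5 14, n5–n9 14] → take n1–n2 (1); add n2.
Step 3: frontier [n1–n9 2, n1–n6 4, n1–n7 5, n2–n7 2, n5–n7 10, n5–n9 14] → take n2–n7 (2); add n7.
Step 4: frontier [n1–n9 2, n1–n6 4, n5–n9 14, n7–n9 2, n6–n7 12] → take n1–n9 (2); add n9.
Step 5: frontier [n1–n6 4, n6–n7 12] → take n1–n6 (4); add n6.
The 3rd edge added is n2–n7.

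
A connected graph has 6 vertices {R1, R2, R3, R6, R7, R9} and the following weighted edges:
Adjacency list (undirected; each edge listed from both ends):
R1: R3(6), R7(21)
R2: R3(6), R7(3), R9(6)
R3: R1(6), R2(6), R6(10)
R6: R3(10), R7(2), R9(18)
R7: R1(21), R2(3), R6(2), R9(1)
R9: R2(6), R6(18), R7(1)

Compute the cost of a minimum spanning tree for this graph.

Sort edges by weight, then run Kruskal:
R7 R9 (1): add. Components now {R7,R9} {R1} {R6} {R3} {R2}
R6 R7 (2): add. Components now {R6,R7,R9} {R1} {R3} {R2}
R2 R7 (3): add. Components now {R2,R6,R7,R9} {R1} {R3}
R1 R3 (6): add. Components now {R2,R6,R7,R9} {R1,R3}
R2 R3 (6): add. Components now {R1,R2,R3,R6,R7,R9}
MST edges: R7 R9, R6 R7, R2 R7, R1 R3, R2 R3; total weight 1+2+3+6+6 = 18.

18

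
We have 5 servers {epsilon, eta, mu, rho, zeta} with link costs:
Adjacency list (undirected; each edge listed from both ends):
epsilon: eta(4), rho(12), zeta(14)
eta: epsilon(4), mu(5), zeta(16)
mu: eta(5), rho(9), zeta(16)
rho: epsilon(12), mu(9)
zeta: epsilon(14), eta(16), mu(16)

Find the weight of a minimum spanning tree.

32

Prim, starting at epsilon.
Step 1: cheapest edge leaving the tree is epsilon-eta (4); add eta.
Step 2: cheapest edge leaving the tree is eta-mu (5); add mu.
Step 3: cheapest edge leaving the tree is mu-rho (9); add rho.
Step 4: cheapest edge leaving the tree is epsilon-zeta (14); add zeta.
MST edges: epsilon-eta, eta-mu, mu-rho, epsilon-zeta; total weight 4+5+9+14 = 32.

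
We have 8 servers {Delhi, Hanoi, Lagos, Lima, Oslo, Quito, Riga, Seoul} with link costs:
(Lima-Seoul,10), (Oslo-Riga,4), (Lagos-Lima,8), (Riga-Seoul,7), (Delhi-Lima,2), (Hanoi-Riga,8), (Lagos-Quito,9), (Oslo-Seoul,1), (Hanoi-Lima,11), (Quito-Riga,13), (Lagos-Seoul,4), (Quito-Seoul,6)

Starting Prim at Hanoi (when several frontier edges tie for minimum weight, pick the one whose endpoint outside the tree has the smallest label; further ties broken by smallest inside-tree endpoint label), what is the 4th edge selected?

Prim's algorithm from Hanoi:
Step 1: cheapest edge leaving the tree is Hanoi-Riga (8); add Riga.
Step 2: cheapest edge leaving the tree is Oslo-Riga (4); add Oslo.
Step 3: cheapest edge leaving the tree is Oslo-Seoul (1); add Seoul.
Step 4: cheapest edge leaving the tree is Lagos-Seoul (4); add Lagos.
Step 5: cheapest edge leaving the tree is Quito-Seoul (6); add Quito.
Step 6: cheapest edge leaving the tree is Lagos-Lima (8); add Lima.
Step 7: cheapest edge leaving the tree is Delhi-Lima (2); add Delhi.
The 4th edge added is Lagos-Seoul.

Lagos-Seoul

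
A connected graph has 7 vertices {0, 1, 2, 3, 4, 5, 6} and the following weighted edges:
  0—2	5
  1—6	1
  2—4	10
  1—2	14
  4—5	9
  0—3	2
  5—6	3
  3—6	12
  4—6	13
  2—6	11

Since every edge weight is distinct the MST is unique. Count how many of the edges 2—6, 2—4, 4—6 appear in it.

Sort edges by weight, then run Kruskal:
1—6 (1): add. Components now {0} {1,6} {2} {3} {4} {5}
0—3 (2): add. Components now {0,3} {1,6} {2} {4} {5}
5—6 (3): add. Components now {0,3} {1,5,6} {2} {4}
0—2 (5): add. Components now {0,2,3} {1,5,6} {4}
4—5 (9): add. Components now {0,2,3} {1,4,5,6}
2—4 (10): add. Components now {0,1,2,3,4,5,6}
MST edge set: {1—6, 0—3, 5—6, 0—2, 4—5, 2—4}.
Of the listed edges, {2—4} are in the MST → 1.

1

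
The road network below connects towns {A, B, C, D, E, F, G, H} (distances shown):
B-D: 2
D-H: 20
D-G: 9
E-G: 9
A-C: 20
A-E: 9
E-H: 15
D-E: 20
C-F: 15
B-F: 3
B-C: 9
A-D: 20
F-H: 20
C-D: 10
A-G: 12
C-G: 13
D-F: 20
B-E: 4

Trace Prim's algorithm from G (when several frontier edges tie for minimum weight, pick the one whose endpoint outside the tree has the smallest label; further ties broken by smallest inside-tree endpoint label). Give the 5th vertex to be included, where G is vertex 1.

E

Prim, starting at G.
Step 1: cheapest edge leaving the tree is D-G (9); add D.
Step 2: cheapest edge leaving the tree is B-D (2); add B.
Step 3: cheapest edge leaving the tree is B-F (3); add F.
Step 4: cheapest edge leaving the tree is B-E (4); add E.
Step 5: cheapest edge leaving the tree is A-E (9); add A.
Step 6: cheapest edge leaving the tree is B-C (9); add C.
Step 7: cheapest edge leaving the tree is E-H (15); add H.
Vertex order: G, D, B, F, E, A, C, H. The 5th vertex is E.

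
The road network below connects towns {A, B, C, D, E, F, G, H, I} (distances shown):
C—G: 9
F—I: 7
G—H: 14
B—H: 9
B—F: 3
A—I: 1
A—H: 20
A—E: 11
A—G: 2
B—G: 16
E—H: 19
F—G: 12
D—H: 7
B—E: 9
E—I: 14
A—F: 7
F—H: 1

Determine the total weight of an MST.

Kruskal's algorithm — process edges by increasing weight (ties by edge label):
A—I (1): add — endpoints in different components.
F—H (1): add — endpoints in different components.
A—G (2): add — endpoints in different components.
B—F (3): add — endpoints in different components.
A—F (7): add — endpoints in different components.
D—H (7): add — endpoints in different components.
F—I (7): skip — F and I already connected.
B—E (9): add — endpoints in different components.
B—H (9): skip — B and H already connected.
C—G (9): add — endpoints in different components.
MST edges: A—I, F—H, A—G, B—F, A—F, D—H, B—E, C—G; total weight 1+1+2+3+7+7+9+9 = 39.

39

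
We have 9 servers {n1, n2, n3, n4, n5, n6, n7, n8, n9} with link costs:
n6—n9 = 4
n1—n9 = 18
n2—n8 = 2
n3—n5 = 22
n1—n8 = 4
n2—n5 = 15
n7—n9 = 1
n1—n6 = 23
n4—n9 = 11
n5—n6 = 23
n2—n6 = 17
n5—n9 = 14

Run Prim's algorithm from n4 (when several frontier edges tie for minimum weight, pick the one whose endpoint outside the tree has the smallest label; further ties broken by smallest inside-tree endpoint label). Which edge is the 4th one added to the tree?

n5-n9

Prim's algorithm from n4:
Step 1: cheapest edge leaving the tree is n4—n9 (11); add n9.
Step 2: cheapest edge leaving the tree is n7—n9 (1); add n7.
Step 3: cheapest edge leaving the tree is n6—n9 (4); add n6.
Step 4: cheapest edge leaving the tree is n5—n9 (14); add n5.
Step 5: cheapest edge leaving the tree is n2—n5 (15); add n2.
Step 6: cheapest edge leaving the tree is n2—n8 (2); add n8.
Step 7: cheapest edge leaving the tree is n1—n8 (4); add n1.
Step 8: cheapest edge leaving the tree is n3—n5 (22); add n3.
The 4th edge added is n5—n9.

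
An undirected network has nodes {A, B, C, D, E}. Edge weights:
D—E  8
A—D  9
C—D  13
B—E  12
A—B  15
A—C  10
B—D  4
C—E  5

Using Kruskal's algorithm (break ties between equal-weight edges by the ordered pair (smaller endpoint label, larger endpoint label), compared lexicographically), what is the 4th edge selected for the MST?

Kruskal's algorithm — process edges by increasing weight (ties by edge label):
B—D (4): add. Components now {A} {B,D} {C} {E}
C—E (5): add. Components now {A} {B,D} {C,E}
D—E (8): add. Components now {A} {B,C,D,E}
A—D (9): add. Components now {A,B,C,D,E}
The 4th edge added is A—D.

A-D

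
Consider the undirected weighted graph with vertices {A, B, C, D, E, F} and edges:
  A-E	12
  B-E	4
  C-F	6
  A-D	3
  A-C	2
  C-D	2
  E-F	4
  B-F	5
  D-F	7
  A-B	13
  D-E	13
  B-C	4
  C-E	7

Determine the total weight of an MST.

16

Grow the tree from F using Prim:
Step 1: cheapest edge leaving the tree is E-F (4); add E.
Step 2: cheapest edge leaving the tree is B-E (4); add B.
Step 3: cheapest edge leaving the tree is B-C (4); add C.
Step 4: cheapest edge leaving the tree is A-C (2); add A.
Step 5: cheapest edge leaving the tree is C-D (2); add D.
MST edges: E-F, B-E, B-C, A-C, C-D; total weight 4+4+4+2+2 = 16.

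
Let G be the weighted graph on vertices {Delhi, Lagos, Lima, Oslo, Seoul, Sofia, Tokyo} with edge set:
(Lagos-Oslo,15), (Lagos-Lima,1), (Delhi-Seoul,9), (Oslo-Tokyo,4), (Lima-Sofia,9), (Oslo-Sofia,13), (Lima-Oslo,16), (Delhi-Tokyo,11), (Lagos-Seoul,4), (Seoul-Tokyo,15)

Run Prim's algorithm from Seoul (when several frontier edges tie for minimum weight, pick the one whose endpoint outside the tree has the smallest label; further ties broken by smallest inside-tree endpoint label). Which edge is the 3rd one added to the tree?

Delhi-Seoul

Prim's algorithm from Seoul:
Step 1: frontier [Lagos-Seoul 4, Delhi-Seoul 9, Seoul-Tokyo 15] → take Lagos-Seoul (4); add Lagos.
Step 2: frontier [Lagos-Lima 1, Lagos-Oslo 15, Delhi-Seoul 9, Seoul-Tokyo 15] → take Lagos-Lima (1); add Lima.
Step 3: frontier [Lagos-Oslo 15, Lima-Sofia 9, Lima-Oslo 16, Delhi-Seoul 9, Seoul-Tokyo 15] → take Delhi-Seoul (9); add Delhi.
Step 4: frontier [Delhi-Tokyo 11, Lagos-Oslo 15, Lima-Sofia 9, Lima-Oslo 16, Seoul-Tokyo 15] → take Lima-Sofia (9); add Sofia.
Step 5: frontier [Delhi-Tokyo 11, Lagos-Oslo 15, Lima-Oslo 16, Seoul-Tokyo 15, Oslo-Sofia 13] → take Delhi-Tokyo (11); add Tokyo.
Step 6: frontier [Lagos-Oslo 15, Lima-Oslo 16, Oslo-Sofia 13, Oslo-Tokyo 4] → take Oslo-Tokyo (4); add Oslo.
The 3rd edge added is Delhi-Seoul.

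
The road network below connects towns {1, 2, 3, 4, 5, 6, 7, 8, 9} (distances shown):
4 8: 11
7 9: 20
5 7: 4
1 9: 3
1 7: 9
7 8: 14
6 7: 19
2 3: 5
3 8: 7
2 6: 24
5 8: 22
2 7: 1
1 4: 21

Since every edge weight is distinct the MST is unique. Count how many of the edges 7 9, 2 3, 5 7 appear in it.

Kruskal's algorithm — process edges by increasing weight (ties by edge label):
2 7 (1): add — endpoints in different components.
1 9 (3): add — endpoints in different components.
5 7 (4): add — endpoints in different components.
2 3 (5): add — endpoints in different components.
3 8 (7): add — endpoints in different components.
1 7 (9): add — endpoints in different components.
4 8 (11): add — endpoints in different components.
7 8 (14): skip — 7 and 8 already connected.
6 7 (19): add — endpoints in different components.
MST edge set: {2 7, 1 9, 5 7, 2 3, 3 8, 1 7, 4 8, 6 7}.
Of the listed edges, {2 3, 5 7} are in the MST → 2.

2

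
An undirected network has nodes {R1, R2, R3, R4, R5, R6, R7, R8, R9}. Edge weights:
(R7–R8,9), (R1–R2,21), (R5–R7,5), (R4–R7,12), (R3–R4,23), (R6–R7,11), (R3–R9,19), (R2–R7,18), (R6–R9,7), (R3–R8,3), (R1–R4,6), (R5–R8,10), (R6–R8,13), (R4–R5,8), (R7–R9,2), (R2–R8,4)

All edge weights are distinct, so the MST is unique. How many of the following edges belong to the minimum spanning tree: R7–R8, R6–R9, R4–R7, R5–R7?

Kruskal: consider edges lightest-first.
R7–R9 (2): add — endpoints in different components.
R3–R8 (3): add — endpoints in different components.
R2–R8 (4): add — endpoints in different components.
R5–R7 (5): add — endpoints in different components.
R1–R4 (6): add — endpoints in different components.
R6–R9 (7): add — endpoints in different components.
R4–R5 (8): add — endpoints in different components.
R7–R8 (9): add — endpoints in different components.
MST edge set: {R7–R9, R3–R8, R2–R8, R5–R7, R1–R4, R6–R9, R4–R5, R7–R8}.
Of the listed edges, {R7–R8, R6–R9, R5–R7} are in the MST → 3.

3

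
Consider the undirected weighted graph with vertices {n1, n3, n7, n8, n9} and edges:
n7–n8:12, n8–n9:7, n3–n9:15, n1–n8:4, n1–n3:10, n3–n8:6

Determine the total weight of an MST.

Prim, starting at n8.
Step 1: cheapest edge leaving the tree is n1–n8 (4); add n1.
Step 2: cheapest edge leaving the tree is n3–n8 (6); add n3.
Step 3: cheapest edge leaving the tree is n8–n9 (7); add n9.
Step 4: cheapest edge leaving the tree is n7–n8 (12); add n7.
MST edges: n1–n8, n3–n8, n8–n9, n7–n8; total weight 4+6+7+12 = 29.

29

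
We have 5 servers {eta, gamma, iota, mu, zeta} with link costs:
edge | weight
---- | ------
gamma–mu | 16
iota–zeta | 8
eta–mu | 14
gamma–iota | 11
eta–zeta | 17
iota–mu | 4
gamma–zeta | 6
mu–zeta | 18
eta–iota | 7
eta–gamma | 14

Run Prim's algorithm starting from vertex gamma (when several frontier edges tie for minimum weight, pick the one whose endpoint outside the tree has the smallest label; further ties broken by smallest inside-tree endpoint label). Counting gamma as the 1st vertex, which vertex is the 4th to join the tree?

Grow the tree from gamma using Prim:
Step 1: cheapest edge leaving the tree is gamma–zeta (6); add zeta.
Step 2: cheapest edge leaving the tree is iota–zeta (8); add iota.
Step 3: cheapest edge leaving the tree is iota–mu (4); add mu.
Step 4: cheapest edge leaving the tree is eta–iota (7); add eta.
Vertex order: gamma, zeta, iota, mu, eta. The 4th vertex is mu.

mu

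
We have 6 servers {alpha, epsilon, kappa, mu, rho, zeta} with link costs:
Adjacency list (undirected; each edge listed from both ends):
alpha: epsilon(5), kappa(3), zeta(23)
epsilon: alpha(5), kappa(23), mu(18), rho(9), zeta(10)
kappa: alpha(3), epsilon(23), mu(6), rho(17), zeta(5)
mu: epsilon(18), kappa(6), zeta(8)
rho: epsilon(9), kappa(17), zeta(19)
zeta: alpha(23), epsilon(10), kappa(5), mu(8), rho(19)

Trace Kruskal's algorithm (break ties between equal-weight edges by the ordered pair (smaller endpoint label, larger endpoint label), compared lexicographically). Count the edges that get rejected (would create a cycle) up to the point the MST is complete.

Sort edges by weight, then run Kruskal:
alpha-kappa (3): add — endpoints in different components.
alpha-epsilon (5): add — endpoints in different components.
kappa-zeta (5): add — endpoints in different components.
kappa-mu (6): add — endpoints in different components.
mu-zeta (8): skip — zeta and mu already connected.
epsilon-rho (9): add — endpoints in different components.
Edges rejected before the tree was complete: 1.

1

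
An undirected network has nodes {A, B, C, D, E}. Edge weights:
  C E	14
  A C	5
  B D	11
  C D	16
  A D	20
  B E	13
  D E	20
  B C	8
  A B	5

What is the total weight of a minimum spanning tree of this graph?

Grow the tree from D using Prim:
Step 1: frontier [B D 11, C D 16, A D 20, D E 20] → take B D (11); add B.
Step 2: frontier [A B 5, B C 8, B E 13, C D 16, A D 20, D E 20] → take A B (5); add A.
Step 3: frontier [A C 5, B C 8, B E 13, C D 16, D E 20] → take A C (5); add C.
Step 4: frontier [B E 13, C E 14, D E 20] → take B E (13); add E.
MST edges: B D, A B, A C, B E; total weight 11+5+5+13 = 34.

34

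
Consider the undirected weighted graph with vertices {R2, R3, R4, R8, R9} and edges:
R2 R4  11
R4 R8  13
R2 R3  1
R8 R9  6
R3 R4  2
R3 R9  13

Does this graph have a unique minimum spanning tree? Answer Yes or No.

No

Kruskal: consider edges lightest-first.
R2 R3 (1): add — endpoints in different components.
R3 R4 (2): add — endpoints in different components.
R8 R9 (6): add — endpoints in different components.
R2 R4 (11): skip — R2 and R4 already connected.
R3 R9 (13): add — endpoints in different components.
Non-tree edge R4 R8 has weight 13, equal to the heaviest edge on its tree cycle — swapping gives another MST of the same weight. Not unique.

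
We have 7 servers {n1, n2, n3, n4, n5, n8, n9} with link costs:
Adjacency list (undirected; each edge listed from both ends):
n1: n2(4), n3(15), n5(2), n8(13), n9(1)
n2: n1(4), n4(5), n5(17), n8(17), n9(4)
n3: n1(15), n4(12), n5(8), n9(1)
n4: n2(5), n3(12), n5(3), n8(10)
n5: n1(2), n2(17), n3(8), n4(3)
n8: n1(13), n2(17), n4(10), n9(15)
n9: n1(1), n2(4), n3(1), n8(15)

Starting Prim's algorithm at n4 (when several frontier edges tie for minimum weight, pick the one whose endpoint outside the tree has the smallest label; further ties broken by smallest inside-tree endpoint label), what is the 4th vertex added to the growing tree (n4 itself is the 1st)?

n9

Prim, starting at n4.
Step 1: cheapest edge leaving the tree is n4–n5 (3); add n5.
Step 2: cheapest edge leaving the tree is n1–n5 (2); add n1.
Step 3: cheapest edge leaving the tree is n1–n9 (1); add n9.
Step 4: cheapest edge leaving the tree is n3–n9 (1); add n3.
Step 5: cheapest edge leaving the tree is n1–n2 (4); add n2.
Step 6: cheapest edge leaving the tree is n4–n8 (10); add n8.
Vertex order: n4, n5, n1, n9, n3, n2, n8. The 4th vertex is n9.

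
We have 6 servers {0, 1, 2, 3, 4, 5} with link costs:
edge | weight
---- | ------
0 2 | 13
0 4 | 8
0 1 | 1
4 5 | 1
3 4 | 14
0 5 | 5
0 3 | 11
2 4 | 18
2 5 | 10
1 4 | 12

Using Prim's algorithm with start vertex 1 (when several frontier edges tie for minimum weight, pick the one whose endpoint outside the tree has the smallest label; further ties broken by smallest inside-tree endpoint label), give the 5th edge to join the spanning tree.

0-3

Grow the tree from 1 using Prim:
Step 1: frontier [0 1 1, 1 4 12] → take 0 1 (1); add 0.
Step 2: frontier [0 5 5, 0 4 8, 0 3 11, 0 2 13, 1 4 12] → take 0 5 (5); add 5.
Step 3: frontier [0 4 8, 0 3 11, 0 2 13, 1 4 12, 4 5 1, 2 5 10] → take 4 5 (1); add 4.
Step 4: frontier [0 3 11, 0 2 13, 3 4 14, 2 4 18, 2 5 10] → take 2 5 (10); add 2.
Step 5: frontier [0 3 11, 3 4 14] → take 0 3 (11); add 3.
The 5th edge added is 0 3.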